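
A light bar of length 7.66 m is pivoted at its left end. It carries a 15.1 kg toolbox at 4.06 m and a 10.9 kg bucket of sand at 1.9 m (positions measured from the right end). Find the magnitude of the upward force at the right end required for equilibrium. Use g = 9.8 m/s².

F ≈ 150 N

Take moments about the left end.
Toolbox: 15.1 × 9.8 = 148 N down at 4.06 m → arm 3.6 m, τ = 148 × 3.6 = 532.8 N·m clockwise.
Bucket of sand: 10.9 × 9.8 = 106.8 N down at 1.9 m → arm 5.76 m, τ = 106.8 × 5.76 = 615.2 N·m clockwise.
Net moment of the loads = 1148 N·m clockwise.
The upward force F acts at the right end, arm 7.66 m, giving F × 7.66 counterclockwise.
Setting net torque to zero: F × 7.66 = 1148 → F = 1148 / 7.66 = 150 N.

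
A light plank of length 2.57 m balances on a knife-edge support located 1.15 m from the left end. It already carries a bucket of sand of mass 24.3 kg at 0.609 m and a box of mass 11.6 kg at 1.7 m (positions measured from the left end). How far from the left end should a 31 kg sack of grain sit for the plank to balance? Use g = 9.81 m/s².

x ≈ 1.37 m from the left end

Taking torques about the knife-edge support (at 1.15 m from the left end):
Bucket of sand: 24.3 × 9.81 = 238.4 N down at 0.609 m → arm 0.541 m, τ = 238.4 × 0.541 = 129 N·m counterclockwise.
Box: 11.6 × 9.81 = 113.8 N down at 1.7 m → arm 0.55 m, τ = 113.8 × 0.55 = 62.59 N·m clockwise.
Net moment of existing loads = 66.41 N·m counterclockwise.
The sack of grain weighs 31 × 9.81 = 304.1 N and must supply an equal clockwise moment, so its lever arm about the knife-edge support is 66.41 / 304.1 = 0.218 m.
That puts it at 1.15 + 0.218 = 1.37 m from the left end.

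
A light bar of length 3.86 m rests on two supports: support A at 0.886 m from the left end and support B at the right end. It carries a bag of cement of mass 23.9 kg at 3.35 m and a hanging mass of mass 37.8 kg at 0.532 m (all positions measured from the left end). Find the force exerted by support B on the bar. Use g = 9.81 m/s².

Take moments about support A.
Bag of cement: 23.9 × 9.81 = 234.5 N down at 3.35 m → arm 2.464 m, τ = 234.5 × 2.464 = 577.8 N·m clockwise.
Hanging mass: 37.8 × 9.81 = 370.8 N down at 0.532 m → arm 0.354 m, τ = 370.8 × 0.354 = 131.3 N·m counterclockwise.
Net load moment about support A = 446.5 N·m clockwise.
Reaction R at support B is upward at 3.86 m, arm 2.974 m → moment R × 2.974 counterclockwise.
Setting net torque to zero: R × 2.974 = 446.5 → R = 150 N.

R_B ≈ 150 N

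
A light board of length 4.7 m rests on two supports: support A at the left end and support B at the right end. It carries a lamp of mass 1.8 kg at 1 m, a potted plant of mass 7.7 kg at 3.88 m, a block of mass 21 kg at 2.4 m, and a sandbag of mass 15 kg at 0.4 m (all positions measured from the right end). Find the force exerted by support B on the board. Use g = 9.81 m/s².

R_B ≈ 263 N

Taking torques about support A:
Lamp: 1.8 × 9.81 = 17.66 N down at 1 m → arm 3.7 m, τ = 17.66 × 3.7 = 65.34 N·m clockwise.
Potted plant: 7.7 × 9.81 = 75.54 N down at 3.88 m → arm 0.82 m, τ = 75.54 × 0.82 = 61.94 N·m clockwise.
Block: 21 × 9.81 = 206 N down at 2.4 m → arm 2.3 m, τ = 206 × 2.3 = 473.8 N·m clockwise.
Sandbag: 15 × 9.81 = 147.2 N down at 0.4 m → arm 4.3 m, τ = 147.2 × 4.3 = 633 N·m clockwise.
Net load moment about support A = 1234 N·m clockwise.
Reaction R at support B is upward at 0 m, arm 4.7 m → moment R × 4.7 counterclockwise.
Στ = 0 ⇒ R × 4.7 = 1234 ⇒ R = 263 N.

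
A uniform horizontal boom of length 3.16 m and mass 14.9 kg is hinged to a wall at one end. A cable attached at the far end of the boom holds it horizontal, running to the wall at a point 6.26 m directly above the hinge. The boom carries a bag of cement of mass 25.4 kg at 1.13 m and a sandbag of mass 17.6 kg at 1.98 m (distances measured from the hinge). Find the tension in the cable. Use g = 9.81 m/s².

Taking torques about the hinge:
Beam weight: 14.9 × 9.81 = 146.2 N down at 1.58 m → arm 1.58 m, τ = 146.2 × 1.58 = 231 N·m clockwise.
Bag of cement: 25.4 × 9.81 = 249.2 N down at 1.13 m → arm 1.13 m, τ = 249.2 × 1.13 = 281.6 N·m clockwise.
Sandbag: 17.6 × 9.81 = 172.7 N down at 1.98 m → arm 1.98 m, τ = 172.7 × 1.98 = 341.9 N·m clockwise.
Total clockwise load moment = 854.5 N·m.
The cable tension T acts at 3.16 m; only its component perpendicular to the boom, T sinθ, produces torque. sinθ = h/√(h²+d²) = 6.26/√(6.26²+3.16²) = 0.8927.
Balancing moments: T × 3.16 × 0.8927 = 854.5, giving T = 854.5 / 2.821 = 303 N.

T ≈ 303 N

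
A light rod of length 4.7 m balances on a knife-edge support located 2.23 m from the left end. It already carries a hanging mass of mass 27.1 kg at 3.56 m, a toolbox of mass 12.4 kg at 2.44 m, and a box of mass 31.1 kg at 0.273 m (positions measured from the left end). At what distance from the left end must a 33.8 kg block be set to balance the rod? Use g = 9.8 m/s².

Choose the knife-edge support (at 2.23 m from the left end) as the axis so the support reaction has zero arm there.
Hanging mass: 27.1 × 9.8 = 265.6 N down at 3.56 m → arm 1.33 m, τ = 265.6 × 1.33 = 353.2 N·m clockwise.
Toolbox: 12.4 × 9.8 = 121.5 N down at 2.44 m → arm 0.21 m, τ = 121.5 × 0.21 = 25.52 N·m clockwise.
Box: 31.1 × 9.8 = 304.8 N down at 0.273 m → arm 1.957 m, τ = 304.8 × 1.957 = 596.5 N·m counterclockwise.
Net moment of existing loads = 217.8 N·m counterclockwise.
The block weighs 33.8 × 9.8 = 331.2 N and must supply an equal clockwise moment, so its lever arm about the knife-edge support is 217.8 / 331.2 = 0.658 m.
That puts it at 2.23 + 0.658 = 2.89 m from the left end.

x ≈ 2.89 m from the left end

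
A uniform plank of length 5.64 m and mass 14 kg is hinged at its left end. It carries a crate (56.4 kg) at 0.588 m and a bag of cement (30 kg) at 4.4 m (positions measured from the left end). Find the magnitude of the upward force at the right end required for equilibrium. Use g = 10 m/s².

Sum moments about the left end (the unknown pivot reaction has zero arm there).
Beam weight: 14 × 10 = 140 N down at 2.82 m → arm 2.82 m, τ = 140 × 2.82 = 394.8 N·m clockwise.
Crate: 56.4 × 10 = 564 N down at 0.588 m → arm 0.588 m, τ = 564 × 0.588 = 331.6 N·m clockwise.
Bag of cement: 30 × 10 = 300 N down at 4.4 m → arm 4.4 m, τ = 300 × 4.4 = 1320 N·m clockwise.
Net moment of the loads = 2046 N·m clockwise.
The upward force F acts at the right end, arm 5.64 m, giving F × 5.64 counterclockwise.
For rotational equilibrium, F × 5.64 = 2046, so F = 2046 / 5.64 = 363 N.

F ≈ 363 N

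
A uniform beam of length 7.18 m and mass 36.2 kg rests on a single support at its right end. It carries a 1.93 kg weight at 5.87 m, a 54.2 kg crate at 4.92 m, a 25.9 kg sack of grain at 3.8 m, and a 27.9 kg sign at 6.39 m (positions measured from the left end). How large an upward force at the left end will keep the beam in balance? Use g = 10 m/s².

F ≈ 508 N

Choose the right end as the axis so the unknown pivot reaction has zero arm there.
Beam weight: 36.2 × 10 = 362 N down at 3.59 m → arm 3.59 m, τ = 362 × 3.59 = 1300 N·m counterclockwise.
Weight: 1.93 × 10 = 19.3 N down at 5.87 m → arm 1.31 m, τ = 19.3 × 1.31 = 25.28 N·m counterclockwise.
Crate: 54.2 × 10 = 542 N down at 4.92 m → arm 2.26 m, τ = 542 × 2.26 = 1225 N·m counterclockwise.
Sack of grain: 25.9 × 10 = 259 N down at 3.8 m → arm 3.38 m, τ = 259 × 3.38 = 875.4 N·m counterclockwise.
Sign: 27.9 × 10 = 279 N down at 6.39 m → arm 0.79 m, τ = 279 × 0.79 = 220.4 N·m counterclockwise.
Net moment of the loads = 3646 N·m counterclockwise.
The upward force F acts at the left end, arm 7.18 m, giving F × 7.18 clockwise.
For rotational equilibrium, F × 7.18 = 3646, so F = 3646 / 7.18 = 508 N.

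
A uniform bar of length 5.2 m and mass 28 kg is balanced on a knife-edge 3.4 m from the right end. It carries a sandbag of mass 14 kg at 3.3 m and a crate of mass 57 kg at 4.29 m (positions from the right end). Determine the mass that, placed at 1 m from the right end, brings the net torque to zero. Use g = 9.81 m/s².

Take moments about the knife-edge (at 3.4 m from the right end).
Beam weight: 28 × 9.81 = 274.7 N down at 2.6 m → arm 0.8 m, τ = 274.7 × 0.8 = 219.8 N·m clockwise.
Sandbag: 14 × 9.81 = 137.3 N down at 3.3 m → arm 0.1 m, τ = 137.3 × 0.1 = 13.73 N·m clockwise.
Crate: 57 × 9.81 = 559.2 N down at 4.29 m → arm 0.89 m, τ = 559.2 × 0.89 = 497.7 N·m counterclockwise.
Net moment of known loads = 264.2 N·m counterclockwise.
An unknown mass m at 1 m has arm 2.4 m; its moment is m·g·2.4 clockwise.
Setting net torque to zero: m × 9.81 × 2.4 = 264.2 → m = 264.2 / (9.81 × 2.4) = 11.2 kg.

m ≈ 11.2 kg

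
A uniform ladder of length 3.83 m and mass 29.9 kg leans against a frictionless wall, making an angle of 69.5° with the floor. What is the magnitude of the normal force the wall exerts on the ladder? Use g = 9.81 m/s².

Take moments about the foot of the ladder.
Ladder weight 29.9×9.81 = 293.3 N acts at 1.915 m along the ladder; its horizontal arm is 1.915·cos69.5° = 0.6706 m → τ = 196.7 N·m clockwise.
Wall normal N acts horizontally at the top; its moment arm is the height L sinθ = 3.83·sin69.5° = 3.587 m, counterclockwise.
Setting net torque to zero: N × 3.587 = 196.7 → N = 54.8 N.

N_wall ≈ 54.8 N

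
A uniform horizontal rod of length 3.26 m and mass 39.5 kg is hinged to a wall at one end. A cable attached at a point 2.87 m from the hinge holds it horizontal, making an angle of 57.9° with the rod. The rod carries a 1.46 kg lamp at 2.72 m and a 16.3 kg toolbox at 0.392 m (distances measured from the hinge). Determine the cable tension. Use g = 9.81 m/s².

T ≈ 302 N

Choose the hinge as the axis so the unknown hinge reaction has zero arm there.
Beam weight: 39.5 × 9.81 = 387.5 N down at 1.63 m → arm 1.63 m, τ = 387.5 × 1.63 = 631.6 N·m clockwise.
Lamp: 1.46 × 9.81 = 14.32 N down at 2.72 m → arm 2.72 m, τ = 14.32 × 2.72 = 38.95 N·m clockwise.
Toolbox: 16.3 × 9.81 = 159.9 N down at 0.392 m → arm 0.392 m, τ = 159.9 × 0.392 = 62.68 N·m clockwise.
Total clockwise load moment = 733.2 N·m.
The cable tension T acts at 2.87 m; only its component perpendicular to the rod, T sinθ, produces torque. sin 57.9° = 0.8471.
For rotational equilibrium, T × 2.87 × 0.8471 = 733.2, so T = 733.2 / 2.431 = 302 N.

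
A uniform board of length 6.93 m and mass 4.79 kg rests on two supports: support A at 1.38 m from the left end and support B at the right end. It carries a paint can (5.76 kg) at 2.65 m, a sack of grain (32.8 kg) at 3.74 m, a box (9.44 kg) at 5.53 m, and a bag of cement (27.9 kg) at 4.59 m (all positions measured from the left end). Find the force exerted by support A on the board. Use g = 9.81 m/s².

Taking torques about support B:
Beam weight: 4.79 × 9.81 = 46.99 N down at 3.465 m → arm 3.465 m, τ = 46.99 × 3.465 = 162.8 N·m counterclockwise.
Paint can: 5.76 × 9.81 = 56.51 N down at 2.65 m → arm 4.28 m, τ = 56.51 × 4.28 = 241.9 N·m counterclockwise.
Sack of grain: 32.8 × 9.81 = 321.8 N down at 3.74 m → arm 3.19 m, τ = 321.8 × 3.19 = 1027 N·m counterclockwise.
Box: 9.44 × 9.81 = 92.61 N down at 5.53 m → arm 1.4 m, τ = 92.61 × 1.4 = 129.7 N·m counterclockwise.
Bag of cement: 27.9 × 9.81 = 273.7 N down at 4.59 m → arm 2.34 m, τ = 273.7 × 2.34 = 640.5 N·m counterclockwise.
Net load moment about support B = 2202 N·m counterclockwise.
Reaction R at support A is upward at 1.38 m, arm 5.55 m → moment R × 5.55 clockwise.
For rotational equilibrium, R × 5.55 = 2202, so R = 397 N.

R_A ≈ 397 N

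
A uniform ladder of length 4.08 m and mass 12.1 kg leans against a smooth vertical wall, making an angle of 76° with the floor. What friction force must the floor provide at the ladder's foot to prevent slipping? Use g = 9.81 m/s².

f ≈ 14.8 N

Take moments about the foot of the ladder.
Ladder weight 12.1×9.81 = 118.7 N acts at 2.04 m along the ladder; its horizontal arm is 2.04·cos76° = 0.4935 m → τ = 58.58 N·m clockwise.
Wall normal N acts horizontally at the top; its moment arm is the height L sinθ = 4.08·sin76° = 3.959 m, counterclockwise.
Balancing moments: N × 3.959 = 58.58, giving N = 14.8 N.
ΣFx = 0: friction at the foot balances the wall's push, so f = N_wall = 14.8 N.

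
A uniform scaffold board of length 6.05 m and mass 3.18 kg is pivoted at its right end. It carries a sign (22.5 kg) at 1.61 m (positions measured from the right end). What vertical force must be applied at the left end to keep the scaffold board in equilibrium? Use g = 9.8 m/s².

About the right end:
Beam weight: 3.18 × 9.8 = 31.16 N down at 3.025 m → arm 3.025 m, τ = 31.16 × 3.025 = 94.26 N·m counterclockwise.
Sign: 22.5 × 9.8 = 220.5 N down at 1.61 m → arm 1.61 m, τ = 220.5 × 1.61 = 355 N·m counterclockwise.
Net moment of the loads = 449.3 N·m counterclockwise.
The upward force F acts at the left end, arm 6.05 m, giving F × 6.05 clockwise.
Setting net torque to zero: F × 6.05 = 449.3 → F = 449.3 / 6.05 = 74.3 N.

F ≈ 74.3 N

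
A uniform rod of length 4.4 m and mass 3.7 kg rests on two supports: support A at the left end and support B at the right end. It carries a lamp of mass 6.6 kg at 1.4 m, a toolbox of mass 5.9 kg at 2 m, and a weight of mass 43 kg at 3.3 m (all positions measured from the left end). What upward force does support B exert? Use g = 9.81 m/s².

R_B ≈ 381 N

Taking torques about support A:
Beam weight: 3.7 × 9.81 = 36.3 N down at 2.2 m → arm 2.2 m, τ = 36.3 × 2.2 = 79.86 N·m clockwise.
Lamp: 6.6 × 9.81 = 64.75 N down at 1.4 m → arm 1.4 m, τ = 64.75 × 1.4 = 90.65 N·m clockwise.
Toolbox: 5.9 × 9.81 = 57.88 N down at 2 m → arm 2 m, τ = 57.88 × 2 = 115.8 N·m clockwise.
Weight: 43 × 9.81 = 421.8 N down at 3.3 m → arm 3.3 m, τ = 421.8 × 3.3 = 1392 N·m clockwise.
Net load moment about support A = 1678 N·m clockwise.
Reaction R at support B is upward at 4.4 m, arm 4.4 m → moment R × 4.4 counterclockwise.
For rotational equilibrium, R × 4.4 = 1678, so R = 381 N.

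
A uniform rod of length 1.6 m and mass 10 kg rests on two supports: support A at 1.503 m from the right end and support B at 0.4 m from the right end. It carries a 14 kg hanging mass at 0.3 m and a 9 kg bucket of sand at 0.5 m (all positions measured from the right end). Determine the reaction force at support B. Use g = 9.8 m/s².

About support A:
Beam weight: 10 × 9.8 = 98 N down at 0.8 m → arm 0.703 m, τ = 98 × 0.703 = 68.89 N·m clockwise.
Hanging mass: 14 × 9.8 = 137.2 N down at 0.3 m → arm 1.203 m, τ = 137.2 × 1.203 = 165.1 N·m clockwise.
Bucket of sand: 9 × 9.8 = 88.2 N down at 0.5 m → arm 1.003 m, τ = 88.2 × 1.003 = 88.46 N·m clockwise.
Net load moment about support A = 322.4 N·m clockwise.
Reaction R at support B is upward at 0.4 m, arm 1.103 m → moment R × 1.103 counterclockwise.
Στ = 0 ⇒ R × 1.103 = 322.4 ⇒ R = 292 N.

R_B ≈ 292 N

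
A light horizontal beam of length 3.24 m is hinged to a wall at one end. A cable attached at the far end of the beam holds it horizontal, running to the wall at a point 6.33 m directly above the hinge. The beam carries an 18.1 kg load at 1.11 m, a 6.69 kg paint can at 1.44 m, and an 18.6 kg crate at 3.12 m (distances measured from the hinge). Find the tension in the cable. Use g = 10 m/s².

Taking torques about the hinge:
Load: 18.1 × 10 = 181 N down at 1.11 m → arm 1.11 m, τ = 181 × 1.11 = 200.9 N·m clockwise.
Paint can: 6.69 × 10 = 66.9 N down at 1.44 m → arm 1.44 m, τ = 66.9 × 1.44 = 96.34 N·m clockwise.
Crate: 18.6 × 10 = 186 N down at 3.12 m → arm 3.12 m, τ = 186 × 3.12 = 580.3 N·m clockwise.
Total clockwise load moment = 877.5 N·m.
The cable tension T acts at 3.24 m; only its component perpendicular to the beam, T sinθ, produces torque. sinθ = h/√(h²+d²) = 6.33/√(6.33²+3.24²) = 0.8902.
Στ = 0 ⇒ T × 3.24 × 0.8902 = 877.5 ⇒ T = 877.5 / 2.884 = 304 N.

T ≈ 304 N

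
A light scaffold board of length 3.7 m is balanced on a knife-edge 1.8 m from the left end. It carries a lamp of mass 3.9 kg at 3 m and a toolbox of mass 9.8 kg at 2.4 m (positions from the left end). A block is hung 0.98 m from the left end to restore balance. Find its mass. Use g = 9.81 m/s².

m ≈ 12.9 kg

Sum moments about the knife-edge (at 1.8 m from the left end) (the support reaction has zero arm there).
Lamp: 3.9 × 9.81 = 38.26 N down at 3 m → arm 1.2 m, τ = 38.26 × 1.2 = 45.91 N·m clockwise.
Toolbox: 9.8 × 9.81 = 96.14 N down at 2.4 m → arm 0.6 m, τ = 96.14 × 0.6 = 57.68 N·m clockwise.
Net moment of known loads = 103.6 N·m clockwise.
An unknown mass m at 0.98 m has arm 0.82 m; its moment is m·g·0.82 counterclockwise.
Στ = 0 ⇒ m × 9.81 × 0.82 = 103.6 ⇒ m = 103.6 / (9.81 × 0.82) = 12.9 kg.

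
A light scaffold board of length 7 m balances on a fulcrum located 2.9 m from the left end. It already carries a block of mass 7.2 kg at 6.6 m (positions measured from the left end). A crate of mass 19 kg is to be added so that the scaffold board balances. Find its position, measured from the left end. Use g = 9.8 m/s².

Choose the fulcrum (at 2.9 m from the left end) as the axis so the support reaction has zero arm there.
Block: 7.2 × 9.8 = 70.56 N down at 6.6 m → arm 3.7 m, τ = 70.56 × 3.7 = 261.1 N·m clockwise.
Net moment of existing loads = 261.1 N·m clockwise.
The crate weighs 19 × 9.8 = 186.2 N and must supply an equal counterclockwise moment, so its lever arm about the fulcrum is 261.1 / 186.2 = 1.4 m.
That puts it at 2.9 − 1.4 = 1.5 m from the left end.

x ≈ 1.5 m from the left end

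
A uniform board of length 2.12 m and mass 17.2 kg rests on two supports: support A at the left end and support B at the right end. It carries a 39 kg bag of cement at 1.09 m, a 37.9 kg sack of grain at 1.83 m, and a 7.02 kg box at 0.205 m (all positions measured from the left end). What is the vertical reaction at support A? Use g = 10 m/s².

R_A ≈ 391 N

Choose support B as the axis so its reaction then has zero moment arm.
Beam weight: 17.2 × 10 = 172 N down at 1.06 m → arm 1.06 m, τ = 172 × 1.06 = 182.3 N·m counterclockwise.
Bag of cement: 39 × 10 = 390 N down at 1.09 m → arm 1.03 m, τ = 390 × 1.03 = 401.7 N·m counterclockwise.
Sack of grain: 37.9 × 10 = 379 N down at 1.83 m → arm 0.29 m, τ = 379 × 0.29 = 109.9 N·m counterclockwise.
Box: 7.02 × 10 = 70.2 N down at 0.205 m → arm 1.915 m, τ = 70.2 × 1.915 = 134.4 N·m counterclockwise.
Net load moment about support B = 828.3 N·m counterclockwise.
Reaction R at support A is upward at 0 m, arm 2.12 m → moment R × 2.12 clockwise.
For rotational equilibrium, R × 2.12 = 828.3, so R = 391 N.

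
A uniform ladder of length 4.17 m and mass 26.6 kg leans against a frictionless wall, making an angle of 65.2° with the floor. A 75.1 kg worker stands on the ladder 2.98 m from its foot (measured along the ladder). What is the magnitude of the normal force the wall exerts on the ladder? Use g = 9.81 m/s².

N_wall ≈ 304 N

About the foot of the ladder:
Ladder weight 26.6×9.81 = 260.9 N acts at 2.085 m along the ladder; its horizontal arm is 2.085·cos65.2° = 0.8746 m → τ = 228.2 N·m clockwise.
Worker: 75.1×9.81 = 736.7 N at 2.98 m → arm 1.25 m → τ = 920.9 N·m clockwise.
Wall normal N acts horizontally at the top; its moment arm is the height L sinθ = 4.17·sin65.2° = 3.785 m, counterclockwise.
For rotational equilibrium, N × 3.785 = 1149, so N = 304 N.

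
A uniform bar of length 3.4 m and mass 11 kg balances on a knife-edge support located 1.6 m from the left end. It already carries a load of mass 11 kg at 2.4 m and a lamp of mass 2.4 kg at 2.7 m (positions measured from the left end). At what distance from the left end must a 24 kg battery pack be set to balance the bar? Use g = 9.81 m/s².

x ≈ 1.08 m from the left end

Sum moments about the knife-edge support (at 1.6 m from the left end) (the support reaction has zero arm there).
Beam weight: 11 × 9.81 = 107.9 N down at 1.7 m → arm 0.1 m, τ = 107.9 × 0.1 = 10.79 N·m clockwise.
Load: 11 × 9.81 = 107.9 N down at 2.4 m → arm 0.8 m, τ = 107.9 × 0.8 = 86.32 N·m clockwise.
Lamp: 2.4 × 9.81 = 23.54 N down at 2.7 m → arm 1.1 m, τ = 23.54 × 1.1 = 25.89 N·m clockwise.
Net moment of existing loads = 123 N·m clockwise.
The battery pack weighs 24 × 9.81 = 235.4 N and must supply an equal counterclockwise moment, so its lever arm about the knife-edge support is 123 / 235.4 = 0.523 m.
That puts it at 1.6 − 0.523 = 1.08 m from the left end.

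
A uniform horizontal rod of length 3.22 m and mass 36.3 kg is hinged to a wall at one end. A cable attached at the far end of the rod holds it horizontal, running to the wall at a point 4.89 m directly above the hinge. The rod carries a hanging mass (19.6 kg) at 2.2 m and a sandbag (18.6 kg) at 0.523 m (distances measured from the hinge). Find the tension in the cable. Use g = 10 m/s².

Taking torques about the hinge:
Beam weight: 36.3 × 10 = 363 N down at 1.61 m → arm 1.61 m, τ = 363 × 1.61 = 584.4 N·m clockwise.
Hanging mass: 19.6 × 10 = 196 N down at 2.2 m → arm 2.2 m, τ = 196 × 2.2 = 431.2 N·m clockwise.
Sandbag: 18.6 × 10 = 186 N down at 0.523 m → arm 0.523 m, τ = 186 × 0.523 = 97.28 N·m clockwise.
Total clockwise load moment = 1113 N·m.
The cable tension T acts at 3.22 m; only its component perpendicular to the rod, T sinθ, produces torque. sinθ = h/√(h²+d²) = 4.89/√(4.89²+3.22²) = 0.8352.
For rotational equilibrium, T × 3.22 × 0.8352 = 1113, so T = 1113 / 2.689 = 414 N.

T ≈ 414 N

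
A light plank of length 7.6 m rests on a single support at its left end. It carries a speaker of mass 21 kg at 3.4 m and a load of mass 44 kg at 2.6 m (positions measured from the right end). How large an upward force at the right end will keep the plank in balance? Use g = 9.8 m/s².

F ≈ 397 N

Sum moments about the left end (the unknown pivot reaction has zero arm there).
Speaker: 21 × 9.8 = 205.8 N down at 3.4 m → arm 4.2 m, τ = 205.8 × 4.2 = 864.4 N·m clockwise.
Load: 44 × 9.8 = 431.2 N down at 2.6 m → arm 5 m, τ = 431.2 × 5 = 2156 N·m clockwise.
Net moment of the loads = 3020 N·m clockwise.
The upward force F acts at the right end, arm 7.6 m, giving F × 7.6 counterclockwise.
Setting net torque to zero: F × 7.6 = 3020 → F = 3020 / 7.6 = 397 N.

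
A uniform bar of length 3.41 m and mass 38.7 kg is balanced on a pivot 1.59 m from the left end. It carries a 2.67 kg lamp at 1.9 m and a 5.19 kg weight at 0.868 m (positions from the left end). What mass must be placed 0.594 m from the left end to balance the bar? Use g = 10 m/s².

m ≈ 1.54 kg

Taking torques about the pivot (at 1.59 m from the left end):
Beam weight: 38.7 × 10 = 387 N down at 1.705 m → arm 0.115 m, τ = 387 × 0.115 = 44.51 N·m clockwise.
Lamp: 2.67 × 10 = 26.7 N down at 1.9 m → arm 0.31 m, τ = 26.7 × 0.31 = 8.277 N·m clockwise.
Weight: 5.19 × 10 = 51.9 N down at 0.868 m → arm 0.722 m, τ = 51.9 × 0.722 = 37.47 N·m counterclockwise.
Net moment of known loads = 15.32 N·m clockwise.
An unknown mass m at 0.594 m has arm 0.996 m; its moment is m·g·0.996 counterclockwise.
Balancing moments: m × 10 × 0.996 = 15.32, giving m = 15.32 / (10 × 0.996) = 1.54 kg.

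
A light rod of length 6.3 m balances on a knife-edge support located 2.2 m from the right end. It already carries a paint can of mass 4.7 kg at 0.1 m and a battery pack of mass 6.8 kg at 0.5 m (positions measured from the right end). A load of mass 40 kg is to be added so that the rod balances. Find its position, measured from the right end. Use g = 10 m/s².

x ≈ 2.74 m from the right end

Taking torques about the knife-edge support (at 2.2 m from the right end):
Paint can: 4.7 × 10 = 47 N down at 0.1 m → arm 2.1 m, τ = 47 × 2.1 = 98.7 N·m clockwise.
Battery pack: 6.8 × 10 = 68 N down at 0.5 m → arm 1.7 m, τ = 68 × 1.7 = 115.6 N·m clockwise.
Net moment of existing loads = 214.3 N·m clockwise.
The load weighs 40 × 10 = 400 N and must supply an equal counterclockwise moment, so its lever arm about the knife-edge support is 214.3 / 400 = 0.536 m.
That puts it at 2.2 + 0.536 = 2.74 m from the right end.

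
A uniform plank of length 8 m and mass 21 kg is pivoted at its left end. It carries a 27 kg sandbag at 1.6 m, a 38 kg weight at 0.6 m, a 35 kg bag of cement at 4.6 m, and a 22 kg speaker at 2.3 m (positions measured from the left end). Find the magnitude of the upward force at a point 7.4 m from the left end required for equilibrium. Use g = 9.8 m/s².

F ≈ 479 N

Sum moments about the left end (the unknown pivot reaction has zero arm there).
Beam weight: 21 × 9.8 = 205.8 N down at 4 m → arm 4 m, τ = 205.8 × 4 = 823.2 N·m clockwise.
Sandbag: 27 × 9.8 = 264.6 N down at 1.6 m → arm 1.6 m, τ = 264.6 × 1.6 = 423.4 N·m clockwise.
Weight: 38 × 9.8 = 372.4 N down at 0.6 m → arm 0.6 m, τ = 372.4 × 0.6 = 223.4 N·m clockwise.
Bag of cement: 35 × 9.8 = 343 N down at 4.6 m → arm 4.6 m, τ = 343 × 4.6 = 1578 N·m clockwise.
Speaker: 22 × 9.8 = 215.6 N down at 2.3 m → arm 2.3 m, τ = 215.6 × 2.3 = 495.9 N·m clockwise.
Net moment of the loads = 3544 N·m clockwise.
The upward force F acts at a point 7.4 m from the left end, arm 7.4 m, giving F × 7.4 counterclockwise.
For rotational equilibrium, F × 7.4 = 3544, so F = 3544 / 7.4 = 479 N.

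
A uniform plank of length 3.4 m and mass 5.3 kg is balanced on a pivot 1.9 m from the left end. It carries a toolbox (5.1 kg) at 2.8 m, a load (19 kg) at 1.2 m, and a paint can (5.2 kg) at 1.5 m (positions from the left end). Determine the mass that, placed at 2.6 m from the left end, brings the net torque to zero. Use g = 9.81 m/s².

Sum moments about the pivot (at 1.9 m from the left end) (the support reaction has zero arm there).
Beam weight: 5.3 × 9.81 = 51.99 N down at 1.7 m → arm 0.2 m, τ = 51.99 × 0.2 = 10.4 N·m counterclockwise.
Toolbox: 5.1 × 9.81 = 50.03 N down at 2.8 m → arm 0.9 m, τ = 50.03 × 0.9 = 45.03 N·m clockwise.
Load: 19 × 9.81 = 186.4 N down at 1.2 m → arm 0.7 m, τ = 186.4 × 0.7 = 130.5 N·m counterclockwise.
Paint can: 5.2 × 9.81 = 51.01 N down at 1.5 m → arm 0.4 m, τ = 51.01 × 0.4 = 20.4 N·m counterclockwise.
Net moment of known loads = 116.3 N·m counterclockwise.
An unknown mass m at 2.6 m has arm 0.7 m; its moment is m·g·0.7 clockwise.
Setting net torque to zero: m × 9.81 × 0.7 = 116.3 → m = 116.3 / (9.81 × 0.7) = 16.9 kg.

m ≈ 16.9 kg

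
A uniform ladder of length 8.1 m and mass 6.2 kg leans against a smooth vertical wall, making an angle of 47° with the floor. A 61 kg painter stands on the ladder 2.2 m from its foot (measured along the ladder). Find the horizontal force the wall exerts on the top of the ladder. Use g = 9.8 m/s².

Sum moments about the foot of the ladder (the floor normal and friction both act there and drop out).
Ladder weight 6.2×9.8 = 60.76 N acts at 4.05 m along the ladder; its horizontal arm is 4.05·cos47° = 2.762 m → τ = 167.8 N·m clockwise.
Painter: 61×9.8 = 597.8 N at 2.2 m → arm 1.5 m → τ = 896.7 N·m clockwise.
Wall normal N acts horizontally at the top; its moment arm is the height L sinθ = 8.1·sin47° = 5.924 m, counterclockwise.
For rotational equilibrium, N × 5.924 = 1064, so N = 180 N.

N_wall ≈ 180 N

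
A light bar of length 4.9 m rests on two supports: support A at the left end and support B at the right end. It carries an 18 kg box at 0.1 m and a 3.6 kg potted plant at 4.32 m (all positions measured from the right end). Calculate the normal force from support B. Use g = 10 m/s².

R_B ≈ 181 N

Choose support A as the axis so its reaction then has zero moment arm.
Box: 18 × 10 = 180 N down at 0.1 m → arm 4.8 m, τ = 180 × 4.8 = 864 N·m clockwise.
Potted plant: 3.6 × 10 = 36 N down at 4.32 m → arm 0.58 m, τ = 36 × 0.58 = 20.88 N·m clockwise.
Net load moment about support A = 884.9 N·m clockwise.
Reaction R at support B is upward at 0 m, arm 4.9 m → moment R × 4.9 counterclockwise.
Balancing moments: R × 4.9 = 884.9, giving R = 181 N.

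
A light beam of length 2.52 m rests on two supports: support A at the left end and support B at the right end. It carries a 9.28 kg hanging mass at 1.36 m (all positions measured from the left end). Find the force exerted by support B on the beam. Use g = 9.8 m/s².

R_B ≈ 49.1 N

Sum moments about support A (its reaction then has zero moment arm).
Hanging mass: 9.28 × 9.8 = 90.94 N down at 1.36 m → arm 1.36 m, τ = 90.94 × 1.36 = 123.7 N·m clockwise.
Net load moment about support A = 123.7 N·m clockwise.
Reaction R at support B is upward at 2.52 m, arm 2.52 m → moment R × 2.52 counterclockwise.
For rotational equilibrium, R × 2.52 = 123.7, so R = 49.1 N.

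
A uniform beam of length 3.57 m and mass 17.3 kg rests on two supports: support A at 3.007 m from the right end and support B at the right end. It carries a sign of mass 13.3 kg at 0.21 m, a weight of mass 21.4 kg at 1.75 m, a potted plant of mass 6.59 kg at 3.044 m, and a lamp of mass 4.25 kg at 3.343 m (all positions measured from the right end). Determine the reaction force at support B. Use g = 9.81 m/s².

Sum moments about support A (its reaction then has zero moment arm).
Beam weight: 17.3 × 9.81 = 169.7 N down at 1.785 m → arm 1.222 m, τ = 169.7 × 1.222 = 207.4 N·m clockwise.
Sign: 13.3 × 9.81 = 130.5 N down at 0.21 m → arm 2.797 m, τ = 130.5 × 2.797 = 365 N·m clockwise.
Weight: 21.4 × 9.81 = 209.9 N down at 1.75 m → arm 1.257 m, τ = 209.9 × 1.257 = 263.8 N·m clockwise.
Potted plant: 6.59 × 9.81 = 64.65 N down at 3.044 m → arm 0.037 m, τ = 64.65 × 0.037 = 2.392 N·m counterclockwise.
Lamp: 4.25 × 9.81 = 41.69 N down at 3.343 m → arm 0.336 m, τ = 41.69 × 0.336 = 14.01 N·m counterclockwise.
Net load moment about support A = 819.8 N·m clockwise.
Reaction R at support B is upward at 0 m, arm 3.007 m → moment R × 3.007 counterclockwise.
Balancing moments: R × 3.007 = 819.8, giving R = 273 N.

R_B ≈ 273 N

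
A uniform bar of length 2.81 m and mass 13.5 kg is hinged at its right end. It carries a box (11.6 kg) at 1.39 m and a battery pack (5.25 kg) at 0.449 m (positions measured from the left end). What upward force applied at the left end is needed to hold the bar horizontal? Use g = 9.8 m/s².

F ≈ 167 N

Choose the right end as the axis so the unknown pivot reaction has zero arm there.
Beam weight: 13.5 × 9.8 = 132.3 N down at 1.405 m → arm 1.405 m, τ = 132.3 × 1.405 = 185.9 N·m counterclockwise.
Box: 11.6 × 9.8 = 113.7 N down at 1.39 m → arm 1.42 m, τ = 113.7 × 1.42 = 161.5 N·m counterclockwise.
Battery pack: 5.25 × 9.8 = 51.45 N down at 0.449 m → arm 2.361 m, τ = 51.45 × 2.361 = 121.5 N·m counterclockwise.
Net moment of the loads = 468.9 N·m counterclockwise.
The upward force F acts at the left end, arm 2.81 m, giving F × 2.81 clockwise.
For rotational equilibrium, F × 2.81 = 468.9, so F = 468.9 / 2.81 = 167 N.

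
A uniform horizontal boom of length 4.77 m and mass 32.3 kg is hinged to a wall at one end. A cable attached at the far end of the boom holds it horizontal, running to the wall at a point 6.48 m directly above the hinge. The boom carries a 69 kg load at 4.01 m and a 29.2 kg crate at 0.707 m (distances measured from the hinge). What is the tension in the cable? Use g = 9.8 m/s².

T ≈ 955 N

Choose the hinge as the axis so the unknown hinge reaction has zero arm there.
Beam weight: 32.3 × 9.8 = 316.5 N down at 2.385 m → arm 2.385 m, τ = 316.5 × 2.385 = 754.9 N·m clockwise.
Load: 69 × 9.8 = 676.2 N down at 4.01 m → arm 4.01 m, τ = 676.2 × 4.01 = 2712 N·m clockwise.
Crate: 29.2 × 9.8 = 286.2 N down at 0.707 m → arm 0.707 m, τ = 286.2 × 0.707 = 202.3 N·m clockwise.
Total clockwise load moment = 3669 N·m.
The cable tension T acts at 4.77 m; only its component perpendicular to the boom, T sinθ, produces torque. sinθ = h/√(h²+d²) = 6.48/√(6.48²+4.77²) = 0.8053.
Balancing moments: T × 4.77 × 0.8053 = 3669, giving T = 3669 / 3.841 = 955 N.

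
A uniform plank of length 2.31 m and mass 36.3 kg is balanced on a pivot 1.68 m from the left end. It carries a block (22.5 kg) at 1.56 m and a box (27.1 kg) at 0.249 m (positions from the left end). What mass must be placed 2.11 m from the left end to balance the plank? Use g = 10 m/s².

Take moments about the pivot (at 1.68 m from the left end).
Beam weight: 36.3 × 10 = 363 N down at 1.155 m → arm 0.525 m, τ = 363 × 0.525 = 190.6 N·m counterclockwise.
Block: 22.5 × 10 = 225 N down at 1.56 m → arm 0.12 m, τ = 225 × 0.12 = 27 N·m counterclockwise.
Box: 27.1 × 10 = 271 N down at 0.249 m → arm 1.431 m, τ = 271 × 1.431 = 387.8 N·m counterclockwise.
Net moment of known loads = 605.4 N·m counterclockwise.
An unknown mass m at 2.11 m has arm 0.43 m; its moment is m·g·0.43 clockwise.
Balancing moments: m × 10 × 0.43 = 605.4, giving m = 605.4 / (10 × 0.43) = 141 kg.

m ≈ 141 kg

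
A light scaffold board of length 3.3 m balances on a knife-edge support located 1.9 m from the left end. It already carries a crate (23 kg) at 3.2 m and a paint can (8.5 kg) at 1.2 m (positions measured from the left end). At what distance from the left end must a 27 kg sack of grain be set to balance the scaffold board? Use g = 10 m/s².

x ≈ 1.01 m from the left end

Take moments about the knife-edge support (at 1.9 m from the left end).
Crate: 23 × 10 = 230 N down at 3.2 m → arm 1.3 m, τ = 230 × 1.3 = 299 N·m clockwise.
Paint can: 8.5 × 10 = 85 N down at 1.2 m → arm 0.7 m, τ = 85 × 0.7 = 59.5 N·m counterclockwise.
Net moment of existing loads = 239.5 N·m clockwise.
The sack of grain weighs 27 × 10 = 270 N and must supply an equal counterclockwise moment, so its lever arm about the knife-edge support is 239.5 / 270 = 0.887 m.
That puts it at 1.9 − 0.887 = 1.01 m from the left end.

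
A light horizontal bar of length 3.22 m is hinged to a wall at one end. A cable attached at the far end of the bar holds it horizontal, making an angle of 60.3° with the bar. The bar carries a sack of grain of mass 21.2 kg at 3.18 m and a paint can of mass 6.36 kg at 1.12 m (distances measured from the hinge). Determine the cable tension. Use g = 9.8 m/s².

T ≈ 261 N

Choose the hinge as the axis so the unknown hinge reaction has zero arm there.
Sack of grain: 21.2 × 9.8 = 207.8 N down at 3.18 m → arm 3.18 m, τ = 207.8 × 3.18 = 660.8 N·m clockwise.
Paint can: 6.36 × 9.8 = 62.33 N down at 1.12 m → arm 1.12 m, τ = 62.33 × 1.12 = 69.81 N·m clockwise.
Total clockwise load moment = 730.6 N·m.
The cable tension T acts at 3.22 m; only its component perpendicular to the bar, T sinθ, produces torque. sin 60.3° = 0.8686.
Balancing moments: T × 3.22 × 0.8686 = 730.6, giving T = 730.6 / 2.797 = 261 N.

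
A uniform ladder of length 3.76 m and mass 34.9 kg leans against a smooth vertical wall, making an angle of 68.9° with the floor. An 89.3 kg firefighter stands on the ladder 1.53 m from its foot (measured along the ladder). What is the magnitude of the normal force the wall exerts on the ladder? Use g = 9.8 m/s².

About the foot of the ladder:
Ladder weight 34.9×9.8 = 342 N acts at 1.88 m along the ladder; its horizontal arm is 1.88·cos68.9° = 0.6768 m → τ = 231.5 N·m clockwise.
Firefighter: 89.3×9.8 = 875.1 N at 1.53 m → arm 0.5508 m → τ = 482 N·m clockwise.
Wall normal N acts horizontally at the top; its moment arm is the height L sinθ = 3.76·sin68.9° = 3.508 m, counterclockwise.
For rotational equilibrium, N × 3.508 = 713.5, so N = 203 N.

N_wall ≈ 203 N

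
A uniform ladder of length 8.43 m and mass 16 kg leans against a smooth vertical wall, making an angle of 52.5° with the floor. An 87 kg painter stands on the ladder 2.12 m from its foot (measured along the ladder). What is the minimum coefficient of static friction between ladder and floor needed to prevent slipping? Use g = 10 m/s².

μ_min ≈ 0.223

Choose the foot of the ladder as the axis so the floor normal and friction both act there and drop out.
Ladder weight 16×10 = 160 N acts at 4.215 m along the ladder; its horizontal arm is 4.215·cos52.5° = 2.566 m → τ = 410.6 N·m clockwise.
Painter: 87×10 = 870 N at 2.12 m → arm 1.291 m → τ = 1123 N·m clockwise.
Wall normal N acts horizontally at the top; its moment arm is the height L sinθ = 8.43·sin52.5° = 6.688 m, counterclockwise.
Στ = 0 ⇒ N × 6.688 = 1534 ⇒ N = 229.4 N.
ΣFx = 0 ⇒ f = N_wall = 229.4 N. ΣFy = 0 ⇒ N_floor = 1030 N.
μ_min = f / N_floor = 229.4 / 1030 = 0.223.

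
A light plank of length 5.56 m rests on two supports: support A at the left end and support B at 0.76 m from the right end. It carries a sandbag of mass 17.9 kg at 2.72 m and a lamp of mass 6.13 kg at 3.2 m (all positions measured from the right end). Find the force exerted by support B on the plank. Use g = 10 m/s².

R_B ≈ 136 N

About support A:
Sandbag: 17.9 × 10 = 179 N down at 2.72 m → arm 2.84 m, τ = 179 × 2.84 = 508.4 N·m clockwise.
Lamp: 6.13 × 10 = 61.3 N down at 3.2 m → arm 2.36 m, τ = 61.3 × 2.36 = 144.7 N·m clockwise.
Net load moment about support A = 653.1 N·m clockwise.
Reaction R at support B is upward at 0.76 m, arm 4.8 m → moment R × 4.8 counterclockwise.
Στ = 0 ⇒ R × 4.8 = 653.1 ⇒ R = 136 N.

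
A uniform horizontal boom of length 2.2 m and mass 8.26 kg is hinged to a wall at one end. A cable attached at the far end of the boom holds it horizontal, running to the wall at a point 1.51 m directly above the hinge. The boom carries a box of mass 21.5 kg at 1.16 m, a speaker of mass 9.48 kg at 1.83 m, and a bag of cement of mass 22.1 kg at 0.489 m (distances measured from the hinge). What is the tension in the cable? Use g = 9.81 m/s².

T ≈ 490 N

Sum moments about the hinge (the unknown hinge reaction has zero arm there).
Beam weight: 8.26 × 9.81 = 81.03 N down at 1.1 m → arm 1.1 m, τ = 81.03 × 1.1 = 89.13 N·m clockwise.
Box: 21.5 × 9.81 = 210.9 N down at 1.16 m → arm 1.16 m, τ = 210.9 × 1.16 = 244.6 N·m clockwise.
Speaker: 9.48 × 9.81 = 93 N down at 1.83 m → arm 1.83 m, τ = 93 × 1.83 = 170.2 N·m clockwise.
Bag of cement: 22.1 × 9.81 = 216.8 N down at 0.489 m → arm 0.489 m, τ = 216.8 × 0.489 = 106 N·m clockwise.
Total clockwise load moment = 609.9 N·m.
The cable tension T acts at 2.2 m; only its component perpendicular to the boom, T sinθ, produces torque. sinθ = h/√(h²+d²) = 1.51/√(1.51²+2.2²) = 0.5659.
Setting net torque to zero: T × 2.2 × 0.5659 = 609.9 → T = 609.9 / 1.245 = 490 N.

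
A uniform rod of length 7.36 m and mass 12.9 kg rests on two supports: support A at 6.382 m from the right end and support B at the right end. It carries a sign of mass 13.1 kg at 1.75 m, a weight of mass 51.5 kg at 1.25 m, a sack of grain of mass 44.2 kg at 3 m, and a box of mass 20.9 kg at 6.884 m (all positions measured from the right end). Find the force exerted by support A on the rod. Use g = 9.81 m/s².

Take moments about support B.
Beam weight: 12.9 × 9.81 = 126.5 N down at 3.68 m → arm 3.68 m, τ = 126.5 × 3.68 = 465.5 N·m counterclockwise.
Sign: 13.1 × 9.81 = 128.5 N down at 1.75 m → arm 1.75 m, τ = 128.5 × 1.75 = 224.9 N·m counterclockwise.
Weight: 51.5 × 9.81 = 505.2 N down at 1.25 m → arm 1.25 m, τ = 505.2 × 1.25 = 631.5 N·m counterclockwise.
Sack of grain: 44.2 × 9.81 = 433.6 N down at 3 m → arm 3 m, τ = 433.6 × 3 = 1301 N·m counterclockwise.
Box: 20.9 × 9.81 = 205 N down at 6.884 m → arm 6.884 m, τ = 205 × 6.884 = 1411 N·m counterclockwise.
Net load moment about support B = 4034 N·m counterclockwise.
Reaction R at support A is upward at 6.382 m, arm 6.382 m → moment R × 6.382 clockwise.
Balancing moments: R × 6.382 = 4034, giving R = 632 N.

R_A ≈ 632 N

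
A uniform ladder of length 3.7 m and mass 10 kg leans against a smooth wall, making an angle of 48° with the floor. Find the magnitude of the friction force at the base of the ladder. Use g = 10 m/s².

Choose the foot of the ladder as the axis so the floor normal and friction both act there and drop out.
Ladder weight 10×10 = 100 N acts at 1.85 m along the ladder; its horizontal arm is 1.85·cos48° = 1.238 m → τ = 123.8 N·m clockwise.
Wall normal N acts horizontally at the top; its moment arm is the height L sinθ = 3.7·sin48° = 2.75 m, counterclockwise.
Setting net torque to zero: N × 2.75 = 123.8 → N = 45 N.
ΣFx = 0: friction at the foot balances the wall's push, so f = N_wall = 45 N.

f ≈ 45 N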